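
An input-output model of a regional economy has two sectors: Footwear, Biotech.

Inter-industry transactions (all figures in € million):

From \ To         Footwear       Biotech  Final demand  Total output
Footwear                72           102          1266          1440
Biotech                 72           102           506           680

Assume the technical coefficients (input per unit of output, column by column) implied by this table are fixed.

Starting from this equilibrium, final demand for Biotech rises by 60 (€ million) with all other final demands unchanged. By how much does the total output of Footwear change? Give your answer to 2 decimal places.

Technical coefficients a_ij = z_ij / X_j:
  a_FF = 72/1440 = 0.05, a_BF = 72/1440 = 0.05
  a_FB = 102/680 = 0.15, a_BB = 102/680 = 0.15
I − A =
  [   0.95    -0.15]
  [  -0.05     0.85]
det(I−A) = (0.95)(0.85) − (-0.15)(-0.05) = 0.8000
adj(I−A) = [[0.85, 0.15], [0.05, 0.95]]
(I − A)⁻¹ = adj(I−A) / det(I−A) ≈
  [   1.0625     0.1875]
  [   0.0625     1.1875]
Δx = (I − A)⁻¹ Δd with Δd having +60 in the Biotech component and 0 elsewhere.
So Δx_F = L_FB · (+60), where L_FB = adj(I−A)_FB / det(I−A) = 0.15 / 0.8000.
Δx_F = 0.15 × (+60) / 0.8000 = 9.00 / 0.8000 = 11.25.

Δx_F = 11.25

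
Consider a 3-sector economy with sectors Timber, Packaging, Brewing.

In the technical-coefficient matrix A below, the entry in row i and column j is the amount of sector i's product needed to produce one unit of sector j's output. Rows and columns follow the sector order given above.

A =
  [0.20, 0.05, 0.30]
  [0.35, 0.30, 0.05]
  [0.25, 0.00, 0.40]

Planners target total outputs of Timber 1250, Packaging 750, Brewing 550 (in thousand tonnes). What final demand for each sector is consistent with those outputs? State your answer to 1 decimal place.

I − A =
  [   0.80    -0.05    -0.30]
  [  -0.35     0.70    -0.05]
  [  -0.25     0.00     0.60]
d = (I − A) x:
  d_1 = (+0.80)·1250 + (-0.05)·750 + (-0.30)·550 = 797.5
  d_2 = (-0.35)·1250 + (+0.70)·750 + (-0.05)·550 = 60.0
  d_3 = (-0.25)·1250 + (+0.00)·750 + (+0.60)·550 = 17.5

d_1 = 797.5, d_2 = 60.0, d_3 = 17.5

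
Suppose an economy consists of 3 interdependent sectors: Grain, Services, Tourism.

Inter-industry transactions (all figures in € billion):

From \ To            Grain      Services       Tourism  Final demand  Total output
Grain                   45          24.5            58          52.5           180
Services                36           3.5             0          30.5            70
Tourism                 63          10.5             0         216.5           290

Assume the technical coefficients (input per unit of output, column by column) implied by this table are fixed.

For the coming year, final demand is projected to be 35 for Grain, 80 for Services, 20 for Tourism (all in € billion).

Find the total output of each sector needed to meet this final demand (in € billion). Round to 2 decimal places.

x_G = 118.33, x_S = 109.12, x_T = 77.79

Technical coefficients a_ij = z_ij / X_j:
  a_GG = 45/180 = 0.25, a_SG = 36/180 = 0.20, a_TG = 63/180 = 0.35
  a_GS = 24.5/70 = 0.35, a_SS = 3.5/70 = 0.05, a_TS = 10.5/70 = 0.15
  a_GT = 58/290 = 0.20, a_ST = 0/290 = 0.00, a_TT = 0/290 = 0.00
I − A =
  [   0.75    -0.35    -0.20]
  [  -0.20     0.95     0.00]
  [  -0.35    -0.15     1.00]
Cofactors of I−A, C_ij = (−1)^(i+j)·(minor ij) (rows/columns in the sector order above):
  C_11 = (0.95)(1.00) − (0.00)(-0.15) = 0.9500
  C_12 = −[(-0.20)(1.00) − (0.00)(-0.35)] = 0.2000
  C_13 = (-0.20)(-0.15) − (0.95)(-0.35) = 0.3625
  C_21 = −[(-0.35)(1.00) − (-0.20)(-0.15)] = 0.3800
  C_22 = (0.75)(1.00) − (-0.20)(-0.35) = 0.6800
  C_23 = −[(0.75)(-0.15) − (-0.35)(-0.35)] = 0.2350
  C_31 = (-0.35)(0.00) − (-0.20)(0.95) = 0.1900
  C_32 = −[(0.75)(0.00) − (-0.20)(-0.20)] = 0.0400
  C_33 = (0.75)(0.95) − (-0.35)(-0.20) = 0.6425
det(I−A) = Σ_j (I−A)_1j·C_1j = (0.75)(0.9500) + (-0.35)(0.2000) + (-0.20)(0.3625) = 0.5700
adj(I−A) = Cᵀ =
  [ 0.9500   0.3800   0.1900]
  [ 0.2000   0.6800   0.0400]
  [ 0.3625   0.2350   0.6425]
(I − A)⁻¹ = adj(I−A) / det(I−A) ≈
  [   1.6667     0.6667     0.3333]
  [   0.3509     1.1930     0.0702]
  [   0.6360     0.4123     1.1272]
x = (I − A)⁻¹ d = adj(I−A)·d / det(I−A), with det(I−A) = 0.5700:
  x_G = (0.9500·35 + 0.3800·80 + 0.1900·20) / 0.5700 = 67.45 / 0.5700 ≈ 118.33
  x_S = (0.2000·35 + 0.6800·80 + 0.0400·20) / 0.5700 = 62.20 / 0.5700 ≈ 109.12
  x_T = (0.3625·35 + 0.2350·80 + 0.6425·20) / 0.5700 = 44.3375 / 0.5700 ≈ 77.79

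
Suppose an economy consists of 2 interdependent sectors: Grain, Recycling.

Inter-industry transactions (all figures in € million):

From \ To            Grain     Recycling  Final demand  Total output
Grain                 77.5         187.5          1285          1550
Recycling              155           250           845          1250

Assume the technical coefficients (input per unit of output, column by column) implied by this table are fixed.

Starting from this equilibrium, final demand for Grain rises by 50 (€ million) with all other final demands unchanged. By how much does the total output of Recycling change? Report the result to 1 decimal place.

Δx_2 = 6.7

Technical coefficients a_ij = z_ij / X_j:
  a_11 = 77.5/1550 = 0.05, a_21 = 155/1550 = 0.10
  a_12 = 187.5/1250 = 0.15, a_22 = 250/1250 = 0.20
I − A =
  [   0.95    -0.15]
  [  -0.10     0.80]
det(I−A) = (0.95)(0.80) − (-0.15)(-0.10) = 0.7450
adj(I−A) = [[0.80, 0.15], [0.10, 0.95]]
(I − A)⁻¹ = adj(I−A) / det(I−A) ≈
  [   1.0738     0.2013]
  [   0.1342     1.2752]
Δx = (I − A)⁻¹ Δd with Δd having +50 in the Grain component and 0 elsewhere.
So Δx_2 = L_21 · (+50), where L_21 = adj(I−A)_21 / det(I−A) = 0.10 / 0.7450.
Δx_2 = 0.10 × (+50) / 0.7450 = 5.00 / 0.7450 ≈ 6.7.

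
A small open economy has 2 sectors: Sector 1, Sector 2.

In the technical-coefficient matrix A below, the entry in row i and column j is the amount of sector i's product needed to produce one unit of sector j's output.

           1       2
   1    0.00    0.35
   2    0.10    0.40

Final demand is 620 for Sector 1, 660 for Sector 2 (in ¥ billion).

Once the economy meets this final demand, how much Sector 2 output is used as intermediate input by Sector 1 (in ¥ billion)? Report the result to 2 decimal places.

z_21 = 106.73

I − A =
  [   1.00    -0.35]
  [  -0.10     0.60]
det(I−A) = (1.00)(0.60) − (-0.35)(-0.10) = 0.5650
adj(I−A) = [[0.60, 0.35], [0.10, 1.00]]
(I − A)⁻¹ = adj(I−A) / det(I−A) ≈
  [   1.0619     0.6195]
  [   0.1770     1.7699]
First solve x = (I − A)⁻¹ d = adj(I−A)·d / det(I−A); in particular x_1 = (0.60·620 + 0.35·660) / 0.5650 = 603.00 / 0.5650 ≈ 1067.2566.
Intermediate flow from 2 to 1: z_21 = a_21 · x_1 = 0.10 × 603.00 / 0.5650 = 60.30 / 0.5650 ≈ 106.73.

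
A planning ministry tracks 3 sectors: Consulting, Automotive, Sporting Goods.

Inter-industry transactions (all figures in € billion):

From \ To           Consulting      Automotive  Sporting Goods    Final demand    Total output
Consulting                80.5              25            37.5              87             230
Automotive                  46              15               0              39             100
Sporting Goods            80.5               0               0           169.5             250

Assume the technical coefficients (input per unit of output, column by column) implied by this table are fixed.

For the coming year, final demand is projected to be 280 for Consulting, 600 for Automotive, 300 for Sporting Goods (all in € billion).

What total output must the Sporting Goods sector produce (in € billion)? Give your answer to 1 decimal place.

Technical coefficients a_ij = z_ij / X_j:
  a_CC = 80.5/230 = 0.35, a_AC = 46/230 = 0.20, a_SC = 80.5/230 = 0.35
  a_CA = 25/100 = 0.25, a_AA = 15/100 = 0.15, a_SA = 0/100 = 0.00
  a_CS = 37.5/250 = 0.15, a_AS = 0/250 = 0.00, a_SS = 0/250 = 0.00
I − A =
  [   0.65    -0.25    -0.15]
  [  -0.20     0.85     0.00]
  [  -0.35     0.00     1.00]
Cofactors of I−A, C_ij = (−1)^(i+j)·(minor ij) (rows/columns in the sector order above):
  C_11 = (0.85)(1.00) − (0.00)(0.00) = 0.8500
  C_12 = −[(-0.20)(1.00) − (0.00)(-0.35)] = 0.2000
  C_13 = (-0.20)(0.00) − (0.85)(-0.35) = 0.2975
  C_21 = −[(-0.25)(1.00) − (-0.15)(0.00)] = 0.2500
  C_22 = (0.65)(1.00) − (-0.15)(-0.35) = 0.5975
  C_23 = −[(0.65)(0.00) − (-0.25)(-0.35)] = 0.0875
  C_31 = (-0.25)(0.00) − (-0.15)(0.85) = 0.1275
  C_32 = −[(0.65)(0.00) − (-0.15)(-0.20)] = 0.0300
  C_33 = (0.65)(0.85) − (-0.25)(-0.20) = 0.5025
det(I−A) = Σ_j (I−A)_1j·C_1j = (0.65)(0.8500) + (-0.25)(0.2000) + (-0.15)(0.2975) = 0.457875
adj(I−A) = Cᵀ =
  [ 0.8500   0.2500   0.1275]
  [ 0.2000   0.5975   0.0300]
  [ 0.2975   0.0875   0.5025]
(I − A)⁻¹ = adj(I−A) / det(I−A) ≈
  [   1.8564     0.5460     0.2785]
  [   0.4368     1.3049     0.0655]
  [   0.6497     0.1911     1.0975]
x = (I − A)⁻¹ d = adj(I−A)·d / det(I−A), with det(I−A) = 0.457875:
  x_C = (0.8500·280 + 0.2500·600 + 0.1275·300) / 0.457875 = 426.25 / 0.457875 ≈ 930.9
  x_A = (0.2000·280 + 0.5975·600 + 0.0300·300) / 0.457875 = 423.50 / 0.457875 ≈ 924.9
  x_S = (0.2975·280 + 0.0875·600 + 0.5025·300) / 0.457875 = 286.55 / 0.457875 ≈ 625.8

x_S = 625.8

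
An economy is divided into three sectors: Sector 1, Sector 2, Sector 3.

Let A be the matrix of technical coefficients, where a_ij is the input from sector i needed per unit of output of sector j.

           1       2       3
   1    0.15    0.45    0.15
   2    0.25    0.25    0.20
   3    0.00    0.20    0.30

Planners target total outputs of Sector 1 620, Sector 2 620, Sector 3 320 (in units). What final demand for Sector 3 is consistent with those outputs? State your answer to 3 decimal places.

I − A =
  [   0.85    -0.45    -0.15]
  [  -0.25     0.75    -0.20]
  [   0.00    -0.20     0.70]
d = (I − A) x:
  d_1 = (+0.85)·620 + (-0.45)·620 + (-0.15)·320 = 200.000
  d_2 = (-0.25)·620 + (+0.75)·620 + (-0.20)·320 = 246.000
  d_3 = (+0.00)·620 + (-0.20)·620 + (+0.70)·320 = 100.000

d_3 = 100.000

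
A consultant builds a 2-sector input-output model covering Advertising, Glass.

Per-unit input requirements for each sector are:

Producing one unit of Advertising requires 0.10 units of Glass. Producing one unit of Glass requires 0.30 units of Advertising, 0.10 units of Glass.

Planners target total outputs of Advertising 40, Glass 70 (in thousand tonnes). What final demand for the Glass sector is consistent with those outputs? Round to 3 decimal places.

d_2 = 59.000

I − A =
  [   1.00    -0.30]
  [  -0.10     0.90]
d = (I − A) x:
  d_1 = (+1.00)·40 + (-0.30)·70 = 19.000
  d_2 = (-0.10)·40 + (+0.90)·70 = 59.000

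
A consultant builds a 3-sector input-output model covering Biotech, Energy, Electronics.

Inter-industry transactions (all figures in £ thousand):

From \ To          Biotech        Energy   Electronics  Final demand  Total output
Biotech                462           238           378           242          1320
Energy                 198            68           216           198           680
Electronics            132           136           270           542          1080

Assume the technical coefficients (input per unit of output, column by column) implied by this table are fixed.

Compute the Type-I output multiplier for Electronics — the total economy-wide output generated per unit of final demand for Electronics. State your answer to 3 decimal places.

Technical coefficients a_ij = z_ij / X_j:
  a_11 = 462/1320 = 0.35, a_21 = 198/1320 = 0.15, a_31 = 132/1320 = 0.10
  a_12 = 238/680 = 0.35, a_22 = 68/680 = 0.10, a_32 = 136/680 = 0.20
  a_13 = 378/1080 = 0.35, a_23 = 216/1080 = 0.20, a_33 = 270/1080 = 0.25
I − A =
  [   0.65    -0.35    -0.35]
  [  -0.15     0.90    -0.20]
  [  -0.10    -0.20     0.75]
Cofactors of I−A, C_ij = (−1)^(i+j)·(minor ij) (rows/columns in the sector order above):
  C_11 = (0.90)(0.75) − (-0.20)(-0.20) = 0.6350
  C_12 = −[(-0.15)(0.75) − (-0.20)(-0.10)] = 0.1325
  C_13 = (-0.15)(-0.20) − (0.90)(-0.10) = 0.1200
  C_21 = −[(-0.35)(0.75) − (-0.35)(-0.20)] = 0.3325
  C_22 = (0.65)(0.75) − (-0.35)(-0.10) = 0.4525
  C_23 = −[(0.65)(-0.20) − (-0.35)(-0.10)] = 0.1650
  C_31 = (-0.35)(-0.20) − (-0.35)(0.90) = 0.3850
  C_32 = −[(0.65)(-0.20) − (-0.35)(-0.15)] = 0.1825
  C_33 = (0.65)(0.90) − (-0.35)(-0.15) = 0.5325
det(I−A) = Σ_j (I−A)_1j·C_1j = (0.65)(0.6350) + (-0.35)(0.1325) + (-0.35)(0.1200) = 0.324375
adj(I−A) = Cᵀ =
  [ 0.6350   0.3325   0.3850]
  [ 0.1325   0.4525   0.1825]
  [ 0.1200   0.1650   0.5325]
(I − A)⁻¹ = adj(I−A) / det(I−A) ≈
  [   1.9576     1.0250     1.1869]
  [   0.4085     1.3950     0.5626]
  [   0.3699     0.5087     1.6416]
The output multiplier for sector j is the column-j sum of the Leontief inverse (I − A)⁻¹ = adj(I−A) / det(I−A).
Column 3 of adj(I−A): (0.3850, 0.1825, 0.5325); det(I−A) = 0.324375.
m_3 = (0.3850 + 0.1825 + 0.5325) / 0.324375 = 1.10 / 0.324375 ≈ 3.391.

m_3 = 3.391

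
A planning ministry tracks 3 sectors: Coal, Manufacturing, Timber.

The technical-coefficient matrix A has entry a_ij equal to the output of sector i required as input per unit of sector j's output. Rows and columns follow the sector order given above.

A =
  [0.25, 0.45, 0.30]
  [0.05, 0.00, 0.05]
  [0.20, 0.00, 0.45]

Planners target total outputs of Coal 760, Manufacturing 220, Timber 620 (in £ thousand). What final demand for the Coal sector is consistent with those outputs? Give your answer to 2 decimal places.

I − A =
  [   0.75    -0.45    -0.30]
  [  -0.05     1.00    -0.05]
  [  -0.20     0.00     0.55]
d = (I − A) x:
  d_C = (+0.75)·760 + (-0.45)·220 + (-0.30)·620 = 285.00
  d_M = (-0.05)·760 + (+1.00)·220 + (-0.05)·620 = 151.00
  d_T = (-0.20)·760 + (+0.00)·220 + (+0.55)·620 = 189.00

d_C = 285.00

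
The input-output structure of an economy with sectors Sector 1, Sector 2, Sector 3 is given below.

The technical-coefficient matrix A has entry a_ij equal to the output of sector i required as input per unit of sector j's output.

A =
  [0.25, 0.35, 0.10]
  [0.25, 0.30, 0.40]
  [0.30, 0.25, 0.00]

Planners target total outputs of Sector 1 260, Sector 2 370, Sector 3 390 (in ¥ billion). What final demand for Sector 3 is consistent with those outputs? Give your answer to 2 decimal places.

d_3 = 219.50

I − A =
  [   0.75    -0.35    -0.10]
  [  -0.25     0.70    -0.40]
  [  -0.30    -0.25     1.00]
d = (I − A) x:
  d_1 = (+0.75)·260 + (-0.35)·370 + (-0.10)·390 = 26.50
  d_2 = (-0.25)·260 + (+0.70)·370 + (-0.40)·390 = 38.00
  d_3 = (-0.30)·260 + (-0.25)·370 + (+1.00)·390 = 219.50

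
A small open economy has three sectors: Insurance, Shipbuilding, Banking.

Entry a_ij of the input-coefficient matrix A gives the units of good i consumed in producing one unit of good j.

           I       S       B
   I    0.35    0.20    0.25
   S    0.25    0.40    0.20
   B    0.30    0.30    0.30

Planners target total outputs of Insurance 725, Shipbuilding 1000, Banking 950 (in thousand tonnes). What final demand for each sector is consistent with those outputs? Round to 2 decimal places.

d_I = 33.75, d_S = 228.75, d_B = 147.50

I − A =
  [   0.65    -0.20    -0.25]
  [  -0.25     0.60    -0.20]
  [  -0.30    -0.30     0.70]
d = (I − A) x:
  d_I = (+0.65)·725 + (-0.20)·1000 + (-0.25)·950 = 33.75
  d_S = (-0.25)·725 + (+0.60)·1000 + (-0.20)·950 = 228.75
  d_B = (-0.30)·725 + (-0.30)·1000 + (+0.70)·950 = 147.50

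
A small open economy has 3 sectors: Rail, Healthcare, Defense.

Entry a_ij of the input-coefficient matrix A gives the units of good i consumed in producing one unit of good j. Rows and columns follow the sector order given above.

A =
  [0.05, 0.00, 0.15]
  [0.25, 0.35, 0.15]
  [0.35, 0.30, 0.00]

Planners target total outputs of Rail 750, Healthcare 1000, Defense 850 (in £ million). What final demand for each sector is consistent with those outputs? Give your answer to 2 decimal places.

I − A =
  [   0.95     0.00    -0.15]
  [  -0.25     0.65    -0.15]
  [  -0.35    -0.30     1.00]
d = (I − A) x:
  d_R = (+0.95)·750 + (+0.00)·1000 + (-0.15)·850 = 585.00
  d_H = (-0.25)·750 + (+0.65)·1000 + (-0.15)·850 = 335.00
  d_D = (-0.35)·750 + (-0.30)·1000 + (+1.00)·850 = 287.50

d_R = 585.00, d_H = 335.00, d_D = 287.50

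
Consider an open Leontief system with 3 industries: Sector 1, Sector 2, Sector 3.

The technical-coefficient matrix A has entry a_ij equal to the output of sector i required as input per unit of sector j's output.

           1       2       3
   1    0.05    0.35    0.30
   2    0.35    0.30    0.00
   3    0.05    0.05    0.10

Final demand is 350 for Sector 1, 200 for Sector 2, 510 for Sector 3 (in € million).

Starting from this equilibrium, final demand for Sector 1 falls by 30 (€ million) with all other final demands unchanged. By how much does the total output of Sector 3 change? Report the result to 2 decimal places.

I − A =
  [   0.95    -0.35    -0.30]
  [  -0.35     0.70     0.00]
  [  -0.05    -0.05     0.90]
Cofactors of I−A, C_ij = (−1)^(i+j)·(minor ij) (rows/columns in the sector order above):
  C_11 = (0.70)(0.90) − (0.00)(-0.05) = 0.6300
  C_12 = −[(-0.35)(0.90) − (0.00)(-0.05)] = 0.3150
  C_13 = (-0.35)(-0.05) − (0.70)(-0.05) = 0.0525
  C_21 = −[(-0.35)(0.90) − (-0.30)(-0.05)] = 0.3300
  C_22 = (0.95)(0.90) − (-0.30)(-0.05) = 0.8400
  C_23 = −[(0.95)(-0.05) − (-0.35)(-0.05)] = 0.0650
  C_31 = (-0.35)(0.00) − (-0.30)(0.70) = 0.2100
  C_32 = −[(0.95)(0.00) − (-0.30)(-0.35)] = 0.1050
  C_33 = (0.95)(0.70) − (-0.35)(-0.35) = 0.5425
det(I−A) = Σ_j (I−A)_1j·C_1j = (0.95)(0.6300) + (-0.35)(0.3150) + (-0.30)(0.0525) = 0.4725
adj(I−A) = Cᵀ =
  [ 0.6300   0.3300   0.2100]
  [ 0.3150   0.8400   0.1050]
  [ 0.0525   0.0650   0.5425]
(I − A)⁻¹ = adj(I−A) / det(I−A) ≈
  [   1.3333     0.6984     0.4444]
  [   0.6667     1.7778     0.2222]
  [   0.1111     0.1376     1.1481]
Δx = (I − A)⁻¹ Δd with Δd having -30 in the Sector 1 component and 0 elsewhere.
So Δx_3 = L_31 · (-30), where L_31 = adj(I−A)_31 / det(I−A) = 0.0525 / 0.4725.
Δx_3 = 0.0525 × (-30) / 0.4725 = -1.575 / 0.4725 ≈ -3.33.

Δx_3 = -3.33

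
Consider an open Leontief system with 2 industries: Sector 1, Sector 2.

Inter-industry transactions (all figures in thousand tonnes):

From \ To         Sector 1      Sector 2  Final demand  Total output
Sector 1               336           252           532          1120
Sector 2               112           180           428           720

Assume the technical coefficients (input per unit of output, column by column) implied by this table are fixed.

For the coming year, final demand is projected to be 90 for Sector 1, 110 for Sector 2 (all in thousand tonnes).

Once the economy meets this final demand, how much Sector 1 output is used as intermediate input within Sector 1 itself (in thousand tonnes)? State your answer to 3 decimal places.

Technical coefficients a_ij = z_ij / X_j:
  a_11 = 336/1120 = 0.30, a_21 = 112/1120 = 0.10
  a_12 = 252/720 = 0.35, a_22 = 180/720 = 0.25
I − A =
  [   0.70    -0.35]
  [  -0.10     0.75]
det(I−A) = (0.70)(0.75) − (-0.35)(-0.10) = 0.4900
adj(I−A) = [[0.75, 0.35], [0.10, 0.70]]
(I − A)⁻¹ = adj(I−A) / det(I−A) ≈
  [   1.5306     0.7143]
  [   0.2041     1.4286]
First solve x = (I − A)⁻¹ d = adj(I−A)·d / det(I−A); in particular x_1 = (0.75·90 + 0.35·110) / 0.4900 = 106.00 / 0.4900 ≈ 216.32653.
Intermediate flow from 1 to 1: z_11 = a_11 · x_1 = 0.30 × 106.00 / 0.4900 = 31.80 / 0.4900 ≈ 64.898.

z_11 = 64.898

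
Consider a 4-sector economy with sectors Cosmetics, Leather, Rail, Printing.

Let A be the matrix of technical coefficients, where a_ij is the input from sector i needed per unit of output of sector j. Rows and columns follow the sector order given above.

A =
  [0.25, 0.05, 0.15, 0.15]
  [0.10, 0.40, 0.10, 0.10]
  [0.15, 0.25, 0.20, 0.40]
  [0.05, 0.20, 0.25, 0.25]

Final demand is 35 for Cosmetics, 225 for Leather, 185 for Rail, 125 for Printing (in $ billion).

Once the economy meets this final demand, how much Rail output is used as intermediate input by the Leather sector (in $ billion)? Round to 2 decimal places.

z_32 = 173.43

I − A =
  [   0.75    -0.05    -0.15    -0.15]
  [  -0.10     0.60    -0.10    -0.10]
  [  -0.15    -0.25     0.80    -0.40]
  [  -0.05    -0.20    -0.25     0.75]
Compute the cofactors C_ij = (−1)^(i+j)·(3×3 minor ij) of I−A; the adjugate is their transpose:
adj(I−A) = Cᵀ =
  [ 0.251000   0.098500   0.095000   0.114000]
  [ 0.071000   0.343500   0.090000   0.108000]
  [ 0.104500   0.209875   0.311000   0.214750]
  [ 0.070500   0.168125   0.134000   0.319250]
det(I−A) = Σ_j (I−A)_1j·C_1j = (0.75)(0.251000) + (-0.05)(0.071000) + (-0.15)(0.104500) + (-0.15)(0.070500) = 0.15845
(I − A)⁻¹ = adj(I−A) / det(I−A) ≈
  [   1.5841     0.6216     0.5996     0.7195]
  [   0.4481     2.1679     0.5680     0.6816]
  [   0.6595     1.3246     1.9628     1.3553]
  [   0.4449     1.0611     0.8457     2.0148]
First solve x = (I − A)⁻¹ d = adj(I−A)·d / det(I−A); in particular x_2 = (0.071000·35 + 0.343500·225 + 0.090000·185 + 0.108000·125) / 0.15845 = 109.9225 / 0.15845 ≈ 693.7362.
Intermediate flow from 3 to 2: z_32 = a_32 · x_2 = 0.25 × 109.9225 / 0.15845 = 27.480625 / 0.15845 ≈ 173.43.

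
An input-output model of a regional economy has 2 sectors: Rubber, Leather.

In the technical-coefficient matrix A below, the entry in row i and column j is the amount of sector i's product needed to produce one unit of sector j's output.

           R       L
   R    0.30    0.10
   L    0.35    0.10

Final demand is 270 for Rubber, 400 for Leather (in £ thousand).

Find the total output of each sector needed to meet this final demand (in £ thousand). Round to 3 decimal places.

I − A =
  [   0.70    -0.10]
  [  -0.35     0.90]
det(I−A) = (0.70)(0.90) − (-0.10)(-0.35) = 0.5950
adj(I−A) = [[0.90, 0.10], [0.35, 0.70]]
(I − A)⁻¹ = adj(I−A) / det(I−A) ≈
  [   1.5126     0.1681]
  [   0.5882     1.1765]
x = (I − A)⁻¹ d = adj(I−A)·d / det(I−A), with det(I−A) = 0.5950:
  x_R = (0.90·270 + 0.10·400) / 0.5950 = 283.00 / 0.5950 ≈ 475.630
  x_L = (0.35·270 + 0.70·400) / 0.5950 = 374.50 / 0.5950 ≈ 629.412

x_R = 475.630, x_L = 629.412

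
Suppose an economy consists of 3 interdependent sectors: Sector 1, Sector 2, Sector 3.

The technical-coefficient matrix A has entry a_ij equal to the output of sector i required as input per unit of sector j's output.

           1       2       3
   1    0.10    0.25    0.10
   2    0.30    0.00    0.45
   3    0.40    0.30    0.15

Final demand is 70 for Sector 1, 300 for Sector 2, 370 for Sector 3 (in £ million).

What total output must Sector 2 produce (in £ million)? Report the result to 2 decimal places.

x_2 = 841.79

I − A =
  [   0.90    -0.25    -0.10]
  [  -0.30     1.00    -0.45]
  [  -0.40    -0.30     0.85]
Cofactors of I−A, C_ij = (−1)^(i+j)·(minor ij) (rows/columns in the sector order above):
  C_11 = (1.00)(0.85) − (-0.45)(-0.30) = 0.7150
  C_12 = −[(-0.30)(0.85) − (-0.45)(-0.40)] = 0.4350
  C_13 = (-0.30)(-0.30) − (1.00)(-0.40) = 0.4900
  C_21 = −[(-0.25)(0.85) − (-0.10)(-0.30)] = 0.2425
  C_22 = (0.90)(0.85) − (-0.10)(-0.40) = 0.7250
  C_23 = −[(0.90)(-0.30) − (-0.25)(-0.40)] = 0.3700
  C_31 = (-0.25)(-0.45) − (-0.10)(1.00) = 0.2125
  C_32 = −[(0.90)(-0.45) − (-0.10)(-0.30)] = 0.4350
  C_33 = (0.90)(1.00) − (-0.25)(-0.30) = 0.8250
det(I−A) = Σ_j (I−A)_1j·C_1j = (0.90)(0.7150) + (-0.25)(0.4350) + (-0.10)(0.4900) = 0.48575
adj(I−A) = Cᵀ =
  [ 0.7150   0.2425   0.2125]
  [ 0.4350   0.7250   0.4350]
  [ 0.4900   0.3700   0.8250]
(I − A)⁻¹ = adj(I−A) / det(I−A) ≈
  [   1.4720     0.4992     0.4375]
  [   0.8955     1.4925     0.8955]
  [   1.0087     0.7617     1.6984]
x = (I − A)⁻¹ d = adj(I−A)·d / det(I−A), with det(I−A) = 0.48575:
  x_1 = (0.7150·70 + 0.2425·300 + 0.2125·370) / 0.48575 = 201.425 / 0.48575 ≈ 414.67
  x_2 = (0.4350·70 + 0.7250·300 + 0.4350·370) / 0.48575 = 408.90 / 0.48575 ≈ 841.79
  x_3 = (0.4900·70 + 0.3700·300 + 0.8250·370) / 0.48575 = 450.55 / 0.48575 ≈ 927.53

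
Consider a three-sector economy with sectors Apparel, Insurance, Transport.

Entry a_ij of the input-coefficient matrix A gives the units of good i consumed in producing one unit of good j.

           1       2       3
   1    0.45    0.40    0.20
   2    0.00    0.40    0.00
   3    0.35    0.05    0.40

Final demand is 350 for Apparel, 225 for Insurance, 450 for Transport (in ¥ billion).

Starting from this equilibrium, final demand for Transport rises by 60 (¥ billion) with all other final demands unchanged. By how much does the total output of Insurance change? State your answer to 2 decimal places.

Δx_2 = 0.00

I − A =
  [   0.55    -0.40    -0.20]
  [   0.00     0.60     0.00]
  [  -0.35    -0.05     0.60]
Cofactors of I−A, C_ij = (−1)^(i+j)·(minor ij) (rows/columns in the sector order above):
  C_11 = (0.60)(0.60) − (0.00)(-0.05) = 0.3600
  C_12 = −[(0.00)(0.60) − (0.00)(-0.35)] = 0.0000
  C_13 = (0.00)(-0.05) − (0.60)(-0.35) = 0.2100
  C_21 = −[(-0.40)(0.60) − (-0.20)(-0.05)] = 0.2500
  C_22 = (0.55)(0.60) − (-0.20)(-0.35) = 0.2600
  C_23 = −[(0.55)(-0.05) − (-0.40)(-0.35)] = 0.1675
  C_31 = (-0.40)(0.00) − (-0.20)(0.60) = 0.1200
  C_32 = −[(0.55)(0.00) − (-0.20)(0.00)] = 0.0000
  C_33 = (0.55)(0.60) − (-0.40)(0.00) = 0.3300
det(I−A) = Σ_j (I−A)_1j·C_1j = (0.55)(0.3600) + (-0.40)(0.0000) + (-0.20)(0.2100) = 0.1560
adj(I−A) = Cᵀ =
  [ 0.3600   0.2500   0.1200]
  [ 0.0000   0.2600   0.0000]
  [ 0.2100   0.1675   0.3300]
(I − A)⁻¹ = adj(I−A) / det(I−A) ≈
  [   2.3077     1.6026     0.7692]
  [   0.0000     1.6667     0.0000]
  [   1.3462     1.0737     2.1154]
Δx = (I − A)⁻¹ Δd with Δd having +60 in the Transport component and 0 elsewhere.
So Δx_2 = L_23 · (+60), where L_23 = adj(I−A)_23 / det(I−A) = 0.0000 / 0.1560.
Δx_2 = 0.0000 × (+60) / 0.1560 = 0.00 / 0.1560 = 0.00.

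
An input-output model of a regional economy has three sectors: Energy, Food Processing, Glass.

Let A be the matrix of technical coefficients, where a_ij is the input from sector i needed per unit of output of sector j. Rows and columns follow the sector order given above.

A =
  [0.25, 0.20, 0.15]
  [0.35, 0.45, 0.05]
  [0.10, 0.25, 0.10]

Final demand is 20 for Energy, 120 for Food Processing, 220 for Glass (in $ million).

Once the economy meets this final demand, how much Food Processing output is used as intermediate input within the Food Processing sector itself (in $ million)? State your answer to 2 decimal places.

z_FF = 171.54

I − A =
  [   0.75    -0.20    -0.15]
  [  -0.35     0.55    -0.05]
  [  -0.10    -0.25     0.90]
Cofactors of I−A, C_ij = (−1)^(i+j)·(minor ij) (rows/columns in the sector order above):
  C_11 = (0.55)(0.90) − (-0.05)(-0.25) = 0.4825
  C_12 = −[(-0.35)(0.90) − (-0.05)(-0.10)] = 0.3200
  C_13 = (-0.35)(-0.25) − (0.55)(-0.10) = 0.1425
  C_21 = −[(-0.20)(0.90) − (-0.15)(-0.25)] = 0.2175
  C_22 = (0.75)(0.90) − (-0.15)(-0.10) = 0.6600
  C_23 = −[(0.75)(-0.25) − (-0.20)(-0.10)] = 0.2075
  C_31 = (-0.20)(-0.05) − (-0.15)(0.55) = 0.0925
  C_32 = −[(0.75)(-0.05) − (-0.15)(-0.35)] = 0.0900
  C_33 = (0.75)(0.55) − (-0.20)(-0.35) = 0.3425
det(I−A) = Σ_j (I−A)_1j·C_1j = (0.75)(0.4825) + (-0.20)(0.3200) + (-0.15)(0.1425) = 0.2765
adj(I−A) = Cᵀ =
  [ 0.4825   0.2175   0.0925]
  [ 0.3200   0.6600   0.0900]
  [ 0.1425   0.2075   0.3425]
(I − A)⁻¹ = adj(I−A) / det(I−A) ≈
  [   1.7450     0.7866     0.3345]
  [   1.1573     2.3870     0.3255]
  [   0.5154     0.7505     1.2387]
First solve x = (I − A)⁻¹ d = adj(I−A)·d / det(I−A); in particular x_F = (0.3200·20 + 0.6600·120 + 0.0900·220) / 0.2765 = 105.40 / 0.2765 ≈ 381.1935.
Intermediate flow from F to F: z_FF = a_FF · x_F = 0.45 × 105.40 / 0.2765 = 47.43 / 0.2765 ≈ 171.54.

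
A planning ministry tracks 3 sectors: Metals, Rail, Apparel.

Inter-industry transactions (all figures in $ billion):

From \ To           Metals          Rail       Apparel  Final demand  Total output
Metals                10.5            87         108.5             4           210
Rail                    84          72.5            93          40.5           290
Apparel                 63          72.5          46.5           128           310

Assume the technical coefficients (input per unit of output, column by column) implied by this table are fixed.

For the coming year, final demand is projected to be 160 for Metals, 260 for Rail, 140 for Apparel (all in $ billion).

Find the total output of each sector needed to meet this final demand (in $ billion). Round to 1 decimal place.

Technical coefficients a_ij = z_ij / X_j:
  a_MM = 10.5/210 = 0.05, a_RM = 84/210 = 0.40, a_AM = 63/210 = 0.30
  a_MR = 87/290 = 0.30, a_RR = 72.5/290 = 0.25, a_AR = 72.5/290 = 0.25
  a_MA = 108.5/310 = 0.35, a_RA = 93/310 = 0.30, a_AA = 46.5/310 = 0.15
I − A =
  [   0.95    -0.30    -0.35]
  [  -0.40     0.75    -0.30]
  [  -0.30    -0.25     0.85]
Cofactors of I−A, C_ij = (−1)^(i+j)·(minor ij) (rows/columns in the sector order above):
  C_11 = (0.75)(0.85) − (-0.30)(-0.25) = 0.5625
  C_12 = −[(-0.40)(0.85) − (-0.30)(-0.30)] = 0.4300
  C_13 = (-0.40)(-0.25) − (0.75)(-0.30) = 0.3250
  C_21 = −[(-0.30)(0.85) − (-0.35)(-0.25)] = 0.3425
  C_22 = (0.95)(0.85) − (-0.35)(-0.30) = 0.7025
  C_23 = −[(0.95)(-0.25) − (-0.30)(-0.30)] = 0.3275
  C_31 = (-0.30)(-0.30) − (-0.35)(0.75) = 0.3525
  C_32 = −[(0.95)(-0.30) − (-0.35)(-0.40)] = 0.4250
  C_33 = (0.95)(0.75) − (-0.30)(-0.40) = 0.5925
det(I−A) = Σ_j (I−A)_1j·C_1j = (0.95)(0.5625) + (-0.30)(0.4300) + (-0.35)(0.3250) = 0.291625
adj(I−A) = Cᵀ =
  [ 0.5625   0.3425   0.3525]
  [ 0.4300   0.7025   0.4250]
  [ 0.3250   0.3275   0.5925]
(I − A)⁻¹ = adj(I−A) / det(I−A) ≈
  [   1.9288     1.1745     1.2087]
  [   1.4745     2.4089     1.4574]
  [   1.1144     1.1230     2.0317]
x = (I − A)⁻¹ d = adj(I−A)·d / det(I−A), with det(I−A) = 0.291625:
  x_M = (0.5625·160 + 0.3425·260 + 0.3525·140) / 0.291625 = 228.40 / 0.291625 ≈ 783.2
  x_R = (0.4300·160 + 0.7025·260 + 0.4250·140) / 0.291625 = 310.95 / 0.291625 ≈ 1066.3
  x_A = (0.3250·160 + 0.3275·260 + 0.5925·140) / 0.291625 = 220.10 / 0.291625 ≈ 754.7

x_M = 783.2, x_R = 1066.3, x_A = 754.7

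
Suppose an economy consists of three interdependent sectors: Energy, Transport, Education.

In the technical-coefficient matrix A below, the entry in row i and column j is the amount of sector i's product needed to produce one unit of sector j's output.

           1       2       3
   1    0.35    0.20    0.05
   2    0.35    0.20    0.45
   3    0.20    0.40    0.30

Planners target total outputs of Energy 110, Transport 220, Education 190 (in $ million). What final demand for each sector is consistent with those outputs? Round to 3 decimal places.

d_1 = 18.000, d_2 = 52.000, d_3 = 23.000

I − A =
  [   0.65    -0.20    -0.05]
  [  -0.35     0.80    -0.45]
  [  -0.20    -0.40     0.70]
d = (I − A) x:
  d_1 = (+0.65)·110 + (-0.20)·220 + (-0.05)·190 = 18.000
  d_2 = (-0.35)·110 + (+0.80)·220 + (-0.45)·190 = 52.000
  d_3 = (-0.20)·110 + (-0.40)·220 + (+0.70)·190 = 23.000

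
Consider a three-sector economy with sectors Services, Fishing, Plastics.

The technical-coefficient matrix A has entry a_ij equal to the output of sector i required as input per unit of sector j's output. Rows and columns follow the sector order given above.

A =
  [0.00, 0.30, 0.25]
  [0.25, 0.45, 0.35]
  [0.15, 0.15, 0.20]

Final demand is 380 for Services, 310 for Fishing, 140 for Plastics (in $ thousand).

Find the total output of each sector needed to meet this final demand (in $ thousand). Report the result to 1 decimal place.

x_1 = 948.4, x_2 = 1384.5, x_3 = 612.4

I − A =
  [   1.00    -0.30    -0.25]
  [  -0.25     0.55    -0.35]
  [  -0.15    -0.15     0.80]
Cofactors of I−A, C_ij = (−1)^(i+j)·(minor ij) (rows/columns in the sector order above):
  C_11 = (0.55)(0.80) − (-0.35)(-0.15) = 0.3875
  C_12 = −[(-0.25)(0.80) − (-0.35)(-0.15)] = 0.2525
  C_13 = (-0.25)(-0.15) − (0.55)(-0.15) = 0.1200
  C_21 = −[(-0.30)(0.80) − (-0.25)(-0.15)] = 0.2775
  C_22 = (1.00)(0.80) − (-0.25)(-0.15) = 0.7625
  C_23 = −[(1.00)(-0.15) − (-0.30)(-0.15)] = 0.1950
  C_31 = (-0.30)(-0.35) − (-0.25)(0.55) = 0.2425
  C_32 = −[(1.00)(-0.35) − (-0.25)(-0.25)] = 0.4125
  C_33 = (1.00)(0.55) − (-0.30)(-0.25) = 0.4750
det(I−A) = Σ_j (I−A)_1j·C_1j = (1.00)(0.3875) + (-0.30)(0.2525) + (-0.25)(0.1200) = 0.28175
adj(I−A) = Cᵀ =
  [ 0.3875   0.2775   0.2425]
  [ 0.2525   0.7625   0.4125]
  [ 0.1200   0.1950   0.4750]
(I − A)⁻¹ = adj(I−A) / det(I−A) ≈
  [   1.3753     0.9849     0.8607]
  [   0.8962     2.7063     1.4641]
  [   0.4259     0.6921     1.6859]
x = (I − A)⁻¹ d = adj(I−A)·d / det(I−A), with det(I−A) = 0.28175:
  x_1 = (0.3875·380 + 0.2775·310 + 0.2425·140) / 0.28175 = 267.225 / 0.28175 ≈ 948.4
  x_2 = (0.2525·380 + 0.7625·310 + 0.4125·140) / 0.28175 = 390.075 / 0.28175 ≈ 1384.5
  x_3 = (0.1200·380 + 0.1950·310 + 0.4750·140) / 0.28175 = 172.55 / 0.28175 ≈ 612.4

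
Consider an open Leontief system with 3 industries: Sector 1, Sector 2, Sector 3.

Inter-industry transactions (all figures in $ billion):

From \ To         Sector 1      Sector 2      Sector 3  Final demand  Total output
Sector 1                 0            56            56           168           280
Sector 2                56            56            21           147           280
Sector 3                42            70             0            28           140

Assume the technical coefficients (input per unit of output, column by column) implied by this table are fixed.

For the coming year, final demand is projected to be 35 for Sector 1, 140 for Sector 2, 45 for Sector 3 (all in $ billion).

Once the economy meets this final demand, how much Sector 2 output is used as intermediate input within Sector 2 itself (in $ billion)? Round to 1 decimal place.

z_22 = 46.1

Technical coefficients a_ij = z_ij / X_j:
  a_11 = 0/280 = 0.00, a_21 = 56/280 = 0.20, a_31 = 42/280 = 0.15
  a_12 = 56/280 = 0.20, a_22 = 56/280 = 0.20, a_32 = 70/280 = 0.25
  a_13 = 56/140 = 0.40, a_23 = 21/140 = 0.15, a_33 = 0/140 = 0.00
I − A =
  [   1.00    -0.20    -0.40]
  [  -0.20     0.80    -0.15]
  [  -0.15    -0.25     1.00]
Cofactors of I−A, C_ij = (−1)^(i+j)·(minor ij) (rows/columns in the sector order above):
  C_11 = (0.80)(1.00) − (-0.15)(-0.25) = 0.7625
  C_12 = −[(-0.20)(1.00) − (-0.15)(-0.15)] = 0.2225
  C_13 = (-0.20)(-0.25) − (0.80)(-0.15) = 0.1700
  C_21 = −[(-0.20)(1.00) − (-0.40)(-0.25)] = 0.3000
  C_22 = (1.00)(1.00) − (-0.40)(-0.15) = 0.9400
  C_23 = −[(1.00)(-0.25) − (-0.20)(-0.15)] = 0.2800
  C_31 = (-0.20)(-0.15) − (-0.40)(0.80) = 0.3500
  C_32 = −[(1.00)(-0.15) − (-0.40)(-0.20)] = 0.2300
  C_33 = (1.00)(0.80) − (-0.20)(-0.20) = 0.7600
det(I−A) = Σ_j (I−A)_1j·C_1j = (1.00)(0.7625) + (-0.20)(0.2225) + (-0.40)(0.1700) = 0.6500
adj(I−A) = Cᵀ =
  [ 0.7625   0.3000   0.3500]
  [ 0.2225   0.9400   0.2300]
  [ 0.1700   0.2800   0.7600]
(I − A)⁻¹ = adj(I−A) / det(I−A) ≈
  [   1.1731     0.4615     0.5385]
  [   0.3423     1.4462     0.3538]
  [   0.2615     0.4308     1.1692]
First solve x = (I − A)⁻¹ d = adj(I−A)·d / det(I−A); in particular x_2 = (0.2225·35 + 0.9400·140 + 0.2300·45) / 0.6500 = 149.7375 / 0.6500 ≈ 230.365.
Intermediate flow from 2 to 2: z_22 = a_22 · x_2 = 0.20 × 149.7375 / 0.6500 = 29.9475 / 0.6500 ≈ 46.1.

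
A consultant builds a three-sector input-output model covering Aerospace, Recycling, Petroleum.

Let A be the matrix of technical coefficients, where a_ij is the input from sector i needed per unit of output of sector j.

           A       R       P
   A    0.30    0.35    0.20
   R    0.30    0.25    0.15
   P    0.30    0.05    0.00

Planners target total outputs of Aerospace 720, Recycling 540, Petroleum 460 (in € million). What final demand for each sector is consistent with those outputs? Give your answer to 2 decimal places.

I − A =
  [   0.70    -0.35    -0.20]
  [  -0.30     0.75    -0.15]
  [  -0.30    -0.05     1.00]
d = (I − A) x:
  d_A = (+0.70)·720 + (-0.35)·540 + (-0.20)·460 = 223.00
  d_R = (-0.30)·720 + (+0.75)·540 + (-0.15)·460 = 120.00
  d_P = (-0.30)·720 + (-0.05)·540 + (+1.00)·460 = 217.00

d_A = 223.00, d_R = 120.00, d_P = 217.00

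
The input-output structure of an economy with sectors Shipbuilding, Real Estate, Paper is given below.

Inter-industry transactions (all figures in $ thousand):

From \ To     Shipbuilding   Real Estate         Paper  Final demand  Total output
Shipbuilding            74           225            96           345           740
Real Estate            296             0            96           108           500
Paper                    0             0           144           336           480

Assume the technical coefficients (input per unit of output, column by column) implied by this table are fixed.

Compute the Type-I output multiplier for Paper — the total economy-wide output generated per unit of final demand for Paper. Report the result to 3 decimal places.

m_3 = 2.520

Technical coefficients a_ij = z_ij / X_j:
  a_11 = 74/740 = 0.10, a_21 = 296/740 = 0.40, a_31 = 0/740 = 0.00
  a_12 = 225/500 = 0.45, a_22 = 0/500 = 0.00, a_32 = 0/500 = 0.00
  a_13 = 96/480 = 0.20, a_23 = 96/480 = 0.20, a_33 = 144/480 = 0.30
I − A =
  [   0.90    -0.45    -0.20]
  [  -0.40     1.00    -0.20]
  [   0.00     0.00     0.70]
Cofactors of I−A, C_ij = (−1)^(i+j)·(minor ij) (rows/columns in the sector order above):
  C_11 = (1.00)(0.70) − (-0.20)(0.00) = 0.7000
  C_12 = −[(-0.40)(0.70) − (-0.20)(0.00)] = 0.2800
  C_13 = (-0.40)(0.00) − (1.00)(0.00) = 0.0000
  C_21 = −[(-0.45)(0.70) − (-0.20)(0.00)] = 0.3150
  C_22 = (0.90)(0.70) − (-0.20)(0.00) = 0.6300
  C_23 = −[(0.90)(0.00) − (-0.45)(0.00)] = 0.0000
  C_31 = (-0.45)(-0.20) − (-0.20)(1.00) = 0.2900
  C_32 = −[(0.90)(-0.20) − (-0.20)(-0.40)] = 0.2600
  C_33 = (0.90)(1.00) − (-0.45)(-0.40) = 0.7200
det(I−A) = Σ_j (I−A)_1j·C_1j = (0.90)(0.7000) + (-0.45)(0.2800) + (-0.20)(0.0000) = 0.5040
adj(I−A) = Cᵀ =
  [ 0.7000   0.3150   0.2900]
  [ 0.2800   0.6300   0.2600]
  [ 0.0000   0.0000   0.7200]
(I − A)⁻¹ = adj(I−A) / det(I−A) ≈
  [   1.3889     0.6250     0.5754]
  [   0.5556     1.2500     0.5159]
  [   0.0000     0.0000     1.4286]
The output multiplier for sector j is the column-j sum of the Leontief inverse (I − A)⁻¹ = adj(I−A) / det(I−A).
Column 3 of adj(I−A): (0.2900, 0.2600, 0.7200); det(I−A) = 0.5040.
m_3 = (0.2900 + 0.2600 + 0.7200) / 0.5040 = 1.27 / 0.5040 ≈ 2.520.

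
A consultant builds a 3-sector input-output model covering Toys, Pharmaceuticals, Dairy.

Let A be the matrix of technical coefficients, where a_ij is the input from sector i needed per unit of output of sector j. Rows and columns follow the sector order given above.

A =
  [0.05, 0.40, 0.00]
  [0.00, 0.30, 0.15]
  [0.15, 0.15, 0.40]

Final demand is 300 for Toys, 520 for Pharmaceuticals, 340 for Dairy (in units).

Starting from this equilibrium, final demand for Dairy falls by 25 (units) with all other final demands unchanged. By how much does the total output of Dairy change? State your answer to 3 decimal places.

Δx_D = -45.100

I − A =
  [   0.95    -0.40     0.00]
  [   0.00     0.70    -0.15]
  [  -0.15    -0.15     0.60]
Cofactors of I−A, C_ij = (−1)^(i+j)·(minor ij) (rows/columns in the sector order above):
  C_11 = (0.70)(0.60) − (-0.15)(-0.15) = 0.3975
  C_12 = −[(0.00)(0.60) − (-0.15)(-0.15)] = 0.0225
  C_13 = (0.00)(-0.15) − (0.70)(-0.15) = 0.1050
  C_21 = −[(-0.40)(0.60) − (0.00)(-0.15)] = 0.2400
  C_22 = (0.95)(0.60) − (0.00)(-0.15) = 0.5700
  C_23 = −[(0.95)(-0.15) − (-0.40)(-0.15)] = 0.2025
  C_31 = (-0.40)(-0.15) − (0.00)(0.70) = 0.0600
  C_32 = −[(0.95)(-0.15) − (0.00)(0.00)] = 0.1425
  C_33 = (0.95)(0.70) − (-0.40)(0.00) = 0.6650
det(I−A) = Σ_j (I−A)_1j·C_1j = (0.95)(0.3975) + (-0.40)(0.0225) + (0.00)(0.1050) = 0.368625
adj(I−A) = Cᵀ =
  [ 0.3975   0.2400   0.0600]
  [ 0.0225   0.5700   0.1425]
  [ 0.1050   0.2025   0.6650]
(I − A)⁻¹ = adj(I−A) / det(I−A) ≈
  [   1.0783     0.6511     0.1628]
  [   0.0610     1.5463     0.3866]
  [   0.2848     0.5493     1.8040]
Δx = (I − A)⁻¹ Δd with Δd having -25 in the Dairy component and 0 elsewhere.
So Δx_D = L_DD · (-25), where L_DD = adj(I−A)_DD / det(I−A) = 0.6650 / 0.368625.
Δx_D = 0.6650 × (-25) / 0.368625 = -16.625 / 0.368625 ≈ -45.100.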